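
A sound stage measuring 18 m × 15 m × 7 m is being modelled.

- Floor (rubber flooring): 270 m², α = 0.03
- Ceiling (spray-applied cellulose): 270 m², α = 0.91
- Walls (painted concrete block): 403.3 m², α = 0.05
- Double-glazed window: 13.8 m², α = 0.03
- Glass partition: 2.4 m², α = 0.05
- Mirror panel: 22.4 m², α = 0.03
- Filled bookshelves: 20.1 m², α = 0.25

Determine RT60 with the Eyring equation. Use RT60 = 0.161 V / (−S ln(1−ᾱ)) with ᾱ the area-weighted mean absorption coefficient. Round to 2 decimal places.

Total surface area S = 270 + 270 + 403.3 + 13.8 + 2.4 + 22.4 + 20.1 = 1002.0 m².
Absorption A = 270·0.03 + 270·0.91 + 403.3·0.05 + 13.8·0.03 + 2.4·0.05 + 22.4·0.03 + 20.1·0.25 = 280.196 sabins.
ᾱ = 280.196 / 1002.0 = 0.2796.
−S·ln(1−ᾱ) = −1002.0 × ln(1 − 0.2796) = 328.605.
V = 18 × 15 × 7 = 1890 m³.
T = 0.161·V/[−S·ln(1−ᾱ)] = 0.161·1890/328.605 = 0.93 s.

0.93 s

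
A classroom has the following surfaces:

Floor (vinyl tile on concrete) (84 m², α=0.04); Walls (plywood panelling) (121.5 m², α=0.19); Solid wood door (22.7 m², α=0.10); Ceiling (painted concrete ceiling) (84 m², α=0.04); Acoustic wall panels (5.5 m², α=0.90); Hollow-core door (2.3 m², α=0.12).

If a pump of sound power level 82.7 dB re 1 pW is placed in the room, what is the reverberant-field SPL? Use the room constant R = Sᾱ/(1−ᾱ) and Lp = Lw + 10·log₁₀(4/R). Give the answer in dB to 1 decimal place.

A = 37.301 sabins; S = 320.0 m².
ᾱ = 37.301/320.0 = 0.1166; R = Sᾱ/(1−ᾱ) = 37.301/(1−0.1166) = 42.224 m².
Lp = 82.7 + 10·log₁₀(4/42.224) = 82.7 + (-10.23) = 72.5 dB.

72.5 dB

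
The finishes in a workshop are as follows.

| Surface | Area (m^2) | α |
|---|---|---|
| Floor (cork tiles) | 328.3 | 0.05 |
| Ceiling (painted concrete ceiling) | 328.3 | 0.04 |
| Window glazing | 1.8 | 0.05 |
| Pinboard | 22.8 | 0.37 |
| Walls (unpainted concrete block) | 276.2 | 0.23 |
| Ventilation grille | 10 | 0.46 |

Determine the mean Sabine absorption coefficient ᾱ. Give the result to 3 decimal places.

0.110

Total surface area S = 967.4 m^2.
Weighted sum Σ Sα = 106.199.
ᾱ = A/S = 0.110.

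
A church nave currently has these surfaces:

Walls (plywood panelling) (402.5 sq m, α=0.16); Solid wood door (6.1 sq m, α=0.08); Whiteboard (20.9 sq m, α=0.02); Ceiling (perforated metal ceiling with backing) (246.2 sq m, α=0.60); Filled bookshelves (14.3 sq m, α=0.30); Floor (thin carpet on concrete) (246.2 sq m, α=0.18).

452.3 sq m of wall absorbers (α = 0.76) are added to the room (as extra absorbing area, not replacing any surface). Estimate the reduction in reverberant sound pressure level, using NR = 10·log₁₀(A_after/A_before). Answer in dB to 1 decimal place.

3.6 dB

Total absorption A_before = 402.5*0.16 + 6.1*0.08 + 20.9*0.02 + 246.2*0.60 + 14.3*0.30 + 246.2*0.18
  = 64.400 + 0.488 + 0.418 + 147.720 + 4.290 + 44.316 = 261.632 sq m sabins.
Treatment contributes 452.3·0.76 = 343.748 sabins.
New total A_after = 605.380 sabins.
Reduction = 10 log₁₀(A_after/A_before) = 10 log₁₀(2.3139) = 3.6 dB.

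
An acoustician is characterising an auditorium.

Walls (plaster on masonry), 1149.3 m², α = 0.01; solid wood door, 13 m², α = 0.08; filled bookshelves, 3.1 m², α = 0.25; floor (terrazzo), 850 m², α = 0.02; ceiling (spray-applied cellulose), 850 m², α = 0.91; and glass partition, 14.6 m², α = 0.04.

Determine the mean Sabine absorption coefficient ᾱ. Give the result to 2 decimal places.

Total surface area S = 2880.0 m².
A = 1149.3·0.01 + 13·0.08 + 3.1·0.25 + 850·0.02 + 850·0.91 + 14.6·0.04 = 804.392 sabins.
ᾱ = 804.392 / 2880.0 = 0.28.

0.28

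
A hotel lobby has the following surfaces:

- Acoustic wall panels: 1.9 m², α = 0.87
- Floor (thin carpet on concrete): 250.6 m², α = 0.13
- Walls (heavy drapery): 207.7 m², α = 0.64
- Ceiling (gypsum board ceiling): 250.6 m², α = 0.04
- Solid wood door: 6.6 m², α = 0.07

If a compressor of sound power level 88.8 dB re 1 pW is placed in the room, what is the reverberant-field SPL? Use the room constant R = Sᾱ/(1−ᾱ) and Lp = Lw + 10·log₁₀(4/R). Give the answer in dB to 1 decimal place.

71.1 dB

A = 177.645 sabins; S = 717.4 m².
ᾱ = 177.645/717.4 = 0.2476; R = Sᾱ/(1−ᾱ) = 177.645/(1−0.2476) = 236.104 m².
Lp = Lw + 10 log₁₀(4/R) = 88.8 -17.71 = 71.1 dB.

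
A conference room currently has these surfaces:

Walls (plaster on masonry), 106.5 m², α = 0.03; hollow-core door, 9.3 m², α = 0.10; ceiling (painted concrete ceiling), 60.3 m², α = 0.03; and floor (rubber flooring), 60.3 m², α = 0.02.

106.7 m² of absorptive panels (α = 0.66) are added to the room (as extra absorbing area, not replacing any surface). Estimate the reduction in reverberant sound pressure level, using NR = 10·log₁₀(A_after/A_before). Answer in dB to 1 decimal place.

10.4 dB

Total absorption A_before = 106.5·0.03 + 9.3·0.10 + 60.3·0.03 + 60.3·0.02
  = 3.195 + 0.930 + 1.809 + 1.206 = 7.140 m² sabins.
Treatment contributes 106.7·0.66 = 70.422 sabins.
A_after = 7.140 + 70.422 = 77.562 sabins.
NR = 10·log₁₀(77.562/7.140) = 10.4 dB.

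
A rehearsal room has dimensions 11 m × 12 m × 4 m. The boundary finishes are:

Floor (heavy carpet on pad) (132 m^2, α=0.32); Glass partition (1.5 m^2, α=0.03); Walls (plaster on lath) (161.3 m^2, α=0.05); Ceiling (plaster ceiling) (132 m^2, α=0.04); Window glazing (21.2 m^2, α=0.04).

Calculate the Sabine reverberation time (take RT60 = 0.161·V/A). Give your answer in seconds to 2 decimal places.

Equivalent absorption area: A = 132·0.32 + 1.5·0.03 + 161.3·0.05 + 132·0.04 + 21.2·0.04 = 56.478 m^2.
Volume V = 11 × 12 × 4 = 528 m³.
T = 0.161 V/A = 0.161·528/56.478 = 1.51 s.

1.51 sec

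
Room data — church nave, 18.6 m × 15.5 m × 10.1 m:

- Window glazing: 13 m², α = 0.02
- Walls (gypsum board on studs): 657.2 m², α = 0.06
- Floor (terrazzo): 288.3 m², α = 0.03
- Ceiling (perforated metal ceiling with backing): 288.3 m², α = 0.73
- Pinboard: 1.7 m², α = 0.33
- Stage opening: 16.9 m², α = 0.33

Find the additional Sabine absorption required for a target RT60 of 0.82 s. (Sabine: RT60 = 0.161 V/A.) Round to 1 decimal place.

A₁ = Σ Sᵢαᵢ = 13×0.02 + 657.2×0.06 + 288.3×0.03 + 288.3×0.73 + 1.7×0.33 + 16.9×0.33 = 264.938 sabins.
Target A₂ = 0.161·2911.83/0.82 = 571.713 sabins (V = 2911.83 m³).
ΔA = A₂ − A₁ = 571.713 − 264.938 = 306.8 sabins.

306.8 sabins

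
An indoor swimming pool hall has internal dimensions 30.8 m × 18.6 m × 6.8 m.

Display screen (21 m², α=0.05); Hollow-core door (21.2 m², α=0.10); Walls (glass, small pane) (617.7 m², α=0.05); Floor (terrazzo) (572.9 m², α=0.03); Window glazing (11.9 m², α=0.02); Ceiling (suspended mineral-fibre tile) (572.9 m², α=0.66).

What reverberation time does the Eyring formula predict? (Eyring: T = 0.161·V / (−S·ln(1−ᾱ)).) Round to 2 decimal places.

Total surface area S = 21 + 21.2 + 617.7 + 572.9 + 11.9 + 572.9 = 1817.6 m².
Absorption A = 21·0.05 + 21.2·0.10 + 617.7·0.05 + 572.9·0.03 + 11.9·0.02 + 572.9·0.66 = 429.594 sabins.
ᾱ = 429.594 / 1817.6 = 0.2364.
Eyring denominator: −S ln(1−ᾱ) = 490.227.
V = 30.8 × 18.6 × 6.8 = 3895.584 m³.
T = 0.161·V/[−S·ln(1−ᾱ)] = 0.161·3895.584/490.227 = 1.28 s.

1.28 seconds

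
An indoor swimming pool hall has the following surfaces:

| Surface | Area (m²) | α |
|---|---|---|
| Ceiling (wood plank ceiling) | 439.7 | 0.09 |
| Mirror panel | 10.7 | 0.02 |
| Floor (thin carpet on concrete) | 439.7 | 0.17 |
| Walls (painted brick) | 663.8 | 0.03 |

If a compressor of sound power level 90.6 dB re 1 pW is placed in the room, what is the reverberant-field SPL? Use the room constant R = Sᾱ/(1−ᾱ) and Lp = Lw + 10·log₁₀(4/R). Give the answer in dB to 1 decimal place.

A = 134.450 sabins; S = 1553.9 m².
ᾱ = 134.450/1553.9 = 0.0865; R = Sᾱ/(1−ᾱ) = 134.450/(1−0.0865) = 147.181 m².
Lp = 90.6 + 10·log₁₀(4/147.181) = 90.6 + (-15.66) = 74.9 dB.

74.9 dB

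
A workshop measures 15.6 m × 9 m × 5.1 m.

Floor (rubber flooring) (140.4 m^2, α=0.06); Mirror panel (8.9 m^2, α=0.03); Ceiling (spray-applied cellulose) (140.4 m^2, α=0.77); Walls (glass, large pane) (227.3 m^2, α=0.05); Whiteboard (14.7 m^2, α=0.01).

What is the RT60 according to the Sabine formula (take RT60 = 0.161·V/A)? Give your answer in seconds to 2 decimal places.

0.90 s

A = Σ Sᵢαᵢ = 140.4×0.06 + 8.9×0.03 + 140.4×0.77 + 227.3×0.05 + 14.7×0.01 = 128.311 sabins.
V = 15.6·9·5.1 = 716.04 m³.
T = 0.161 V/A = 0.161·716.04/128.311 = 0.90 s.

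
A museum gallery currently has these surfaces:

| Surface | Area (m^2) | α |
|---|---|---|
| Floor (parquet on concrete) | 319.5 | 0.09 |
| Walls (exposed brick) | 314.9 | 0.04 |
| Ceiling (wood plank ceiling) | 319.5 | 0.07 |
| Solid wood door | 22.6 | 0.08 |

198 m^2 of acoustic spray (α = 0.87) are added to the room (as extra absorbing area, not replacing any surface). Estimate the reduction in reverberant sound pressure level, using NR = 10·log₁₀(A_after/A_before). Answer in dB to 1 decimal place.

5.6 dB

Total absorption A_before = 319.5×0.09 + 314.9×0.04 + 319.5×0.07 + 22.6×0.08
  = 28.755 + 12.596 + 22.365 + 1.808 = 65.524 m^2 sabins.
Added absorption = 198 × 0.87 = 172.260 sabins.
New total A_after = 237.784 sabins.
Reduction = 10 log₁₀(A_after/A_before) = 10 log₁₀(3.6290) = 5.6 dB.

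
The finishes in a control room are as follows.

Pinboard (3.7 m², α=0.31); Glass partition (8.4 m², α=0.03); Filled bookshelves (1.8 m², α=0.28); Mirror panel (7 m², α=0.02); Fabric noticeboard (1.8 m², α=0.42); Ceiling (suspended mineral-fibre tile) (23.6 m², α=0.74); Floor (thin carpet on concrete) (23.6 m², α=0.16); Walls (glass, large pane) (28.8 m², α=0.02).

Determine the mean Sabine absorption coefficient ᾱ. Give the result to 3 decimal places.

Total surface area S = 98.7 m².
A = 3.7·0.31 + 8.4·0.03 + 1.8·0.28 + 7·0.02 + 1.8·0.42 + 23.6·0.74 + 23.6·0.16 + 28.8·0.02 = 24.615 sabins.
ᾱ = 24.615 / 98.7 = 0.249.

0.249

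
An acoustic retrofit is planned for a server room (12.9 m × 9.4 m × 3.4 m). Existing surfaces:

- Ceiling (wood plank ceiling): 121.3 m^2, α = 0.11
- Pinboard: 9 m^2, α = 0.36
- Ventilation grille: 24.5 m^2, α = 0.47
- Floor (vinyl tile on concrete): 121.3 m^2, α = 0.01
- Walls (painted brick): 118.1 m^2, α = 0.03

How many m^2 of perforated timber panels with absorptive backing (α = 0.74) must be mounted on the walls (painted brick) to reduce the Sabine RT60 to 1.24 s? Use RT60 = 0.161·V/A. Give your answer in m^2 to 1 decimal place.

Summing Sᵢαᵢ: 13.343 + 3.240 + 11.515 + 1.213 + 3.543 → A₁ = 32.854 sabins.
V = 412.284 m³. Target absorption A₂ = 0.161 × 412.284 / 1.24 = 53.530 sabins.
Absorption to add: 53.530 − 32.854 = 20.676 sabins.
Each m^2 of panel replacing the walls (painted brick) adds (0.74 − 0.03) = 0.71 sabins.
Area = ΔA/Δα = 20.676/0.71 = 29.1 m^2.

29.1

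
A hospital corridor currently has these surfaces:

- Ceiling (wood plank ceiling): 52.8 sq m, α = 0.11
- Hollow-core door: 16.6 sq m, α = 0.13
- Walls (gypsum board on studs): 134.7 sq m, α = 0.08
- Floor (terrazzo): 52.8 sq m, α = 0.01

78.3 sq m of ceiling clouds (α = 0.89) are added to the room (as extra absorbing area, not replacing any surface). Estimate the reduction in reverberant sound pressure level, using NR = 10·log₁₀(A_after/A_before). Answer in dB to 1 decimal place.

A_before = Σ Sᵢαᵢ = 52.8×0.11 + 16.6×0.13 + 134.7×0.08 + 52.8×0.01 = 19.270 sabins.
Added absorption = 78.3 × 0.89 = 69.687 sabins.
New total A_after = 88.957 sabins.
NR = 10·log₁₀(88.957/19.270) = 6.6 dB.

6.6 dB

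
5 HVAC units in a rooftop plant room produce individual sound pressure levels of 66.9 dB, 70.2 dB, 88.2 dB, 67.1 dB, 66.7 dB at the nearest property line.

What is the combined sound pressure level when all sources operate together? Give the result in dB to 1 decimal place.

88.4 dB

Converting to relative power and adding: 10^(66.9/10) + 10^(70.2/10) + 10^(88.2/10) + 10^(67.1/10) + 10^(66.7/10) = 6.859e+08.
Combined level = 10 log₁₀(6.859e+08) = 88.4 dB.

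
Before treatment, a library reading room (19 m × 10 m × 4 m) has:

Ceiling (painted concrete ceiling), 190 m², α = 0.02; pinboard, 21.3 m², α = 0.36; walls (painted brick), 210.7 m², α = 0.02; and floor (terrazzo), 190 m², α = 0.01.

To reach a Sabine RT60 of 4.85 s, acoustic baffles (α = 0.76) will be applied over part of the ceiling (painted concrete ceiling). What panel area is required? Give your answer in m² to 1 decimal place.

10.3

Equivalent absorption area: A₁ = 190×0.02 + 21.3×0.36 + 210.7×0.02 + 190×0.01 = 17.582 m².
Required A₂ = 0.161·760/4.85 = 25.229 sabins.
ΔA needed = 25.229 − 17.582 = 7.647 sabins.
Net gain per m²: Δα = 0.76 − 0.02 = 0.74.
Area = ΔA/Δα = 7.647/0.74 = 10.3 m².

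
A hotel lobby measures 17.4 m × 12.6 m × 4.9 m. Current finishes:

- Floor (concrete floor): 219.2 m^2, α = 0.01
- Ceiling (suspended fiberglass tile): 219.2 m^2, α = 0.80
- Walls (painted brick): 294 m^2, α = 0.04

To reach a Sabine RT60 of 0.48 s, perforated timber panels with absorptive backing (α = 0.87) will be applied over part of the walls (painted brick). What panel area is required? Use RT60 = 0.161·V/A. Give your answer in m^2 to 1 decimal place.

206.0

Summing Sᵢαᵢ: 2.192 + 175.360 + 11.760 → A₁ = 189.312 sabins.
V = 1074.276 m³. Target absorption A₂ = 0.161 × 1074.276 / 0.48 = 360.330 sabins.
Absorption to add: 360.330 − 189.312 = 171.018 sabins.
Net gain per m^2: Δα = 0.87 − 0.04 = 0.83.
Area = ΔA/Δα = 171.018/0.83 = 206.0 m^2.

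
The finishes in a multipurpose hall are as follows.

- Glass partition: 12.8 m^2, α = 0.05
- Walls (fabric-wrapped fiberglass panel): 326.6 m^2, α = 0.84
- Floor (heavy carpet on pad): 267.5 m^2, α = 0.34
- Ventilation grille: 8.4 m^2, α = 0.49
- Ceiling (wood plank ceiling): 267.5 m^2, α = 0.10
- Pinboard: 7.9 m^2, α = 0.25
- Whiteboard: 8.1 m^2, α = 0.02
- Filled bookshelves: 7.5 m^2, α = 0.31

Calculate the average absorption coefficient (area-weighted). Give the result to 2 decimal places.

0.44

S = Σ Sᵢ = 12.8 + 326.6 + 267.5 + 8.4 + 267.5 + 7.9 + 8.1 + 7.5 = 906.3 m^2.
Σ(Sᵢαᵢ) = 12.8×0.05 + 326.6×0.84 + 267.5×0.34 + 8.4×0.49 + 267.5×0.10 + 7.9×0.25 + 8.1×0.02 + 7.5×0.31 = 401.262.
ᾱ = 401.262 / 906.3 = 0.44.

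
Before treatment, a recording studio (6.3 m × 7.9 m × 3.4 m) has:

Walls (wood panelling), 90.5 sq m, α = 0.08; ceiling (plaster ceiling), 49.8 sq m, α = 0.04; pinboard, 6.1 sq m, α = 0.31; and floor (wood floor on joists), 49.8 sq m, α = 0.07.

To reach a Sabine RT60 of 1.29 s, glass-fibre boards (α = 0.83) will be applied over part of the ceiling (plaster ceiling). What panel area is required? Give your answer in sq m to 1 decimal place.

8.2

Summing Sᵢαᵢ: 7.240 + 1.992 + 1.891 + 3.486 → A₁ = 14.609 sabins.
V = 169.218 m³. Target absorption A₂ = 0.161 × 169.218 / 1.29 = 21.119 sabins.
ΔA needed = 21.119 − 14.609 = 6.510 sabins.
Net gain per sq m: Δα = 0.83 − 0.04 = 0.79.
Area = ΔA/Δα = 6.510/0.79 = 8.2 sq m.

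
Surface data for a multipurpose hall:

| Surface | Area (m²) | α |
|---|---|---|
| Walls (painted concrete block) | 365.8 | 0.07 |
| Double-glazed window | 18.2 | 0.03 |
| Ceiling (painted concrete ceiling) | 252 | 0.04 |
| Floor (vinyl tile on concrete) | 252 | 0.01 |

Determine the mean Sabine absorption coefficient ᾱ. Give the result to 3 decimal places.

Total surface area S = 888.0 m².
Weighted sum Σ Sα = 38.752.
ᾱ = 38.752 / 888.0 = 0.044.

0.044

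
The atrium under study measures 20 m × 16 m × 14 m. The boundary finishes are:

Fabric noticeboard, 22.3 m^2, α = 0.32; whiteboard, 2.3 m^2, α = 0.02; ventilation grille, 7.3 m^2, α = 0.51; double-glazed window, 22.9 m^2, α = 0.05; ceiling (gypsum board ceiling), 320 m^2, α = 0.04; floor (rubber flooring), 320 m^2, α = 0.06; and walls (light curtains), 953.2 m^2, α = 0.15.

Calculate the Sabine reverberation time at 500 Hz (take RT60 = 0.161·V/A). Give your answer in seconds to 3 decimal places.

3.856 seconds

Equivalent absorption area: A = 22.3·0.32 + 2.3·0.02 + 7.3·0.51 + 22.9·0.05 + 320·0.04 + 320·0.06 + 953.2·0.15 = 187.030 m^2.
Room volume: 4480 m³.
RT60 = 0.161 · V / A = 0.161 × 4480 / 187.030 = 3.856 s.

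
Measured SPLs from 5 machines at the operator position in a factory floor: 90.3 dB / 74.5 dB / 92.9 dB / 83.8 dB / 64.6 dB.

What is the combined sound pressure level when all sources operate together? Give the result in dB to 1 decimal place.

Σ 10^(Lᵢ/10) = 3.292e+09.
L_total = 10·log₁₀(3.292e+09) = 95.2 dB.

95.2 dB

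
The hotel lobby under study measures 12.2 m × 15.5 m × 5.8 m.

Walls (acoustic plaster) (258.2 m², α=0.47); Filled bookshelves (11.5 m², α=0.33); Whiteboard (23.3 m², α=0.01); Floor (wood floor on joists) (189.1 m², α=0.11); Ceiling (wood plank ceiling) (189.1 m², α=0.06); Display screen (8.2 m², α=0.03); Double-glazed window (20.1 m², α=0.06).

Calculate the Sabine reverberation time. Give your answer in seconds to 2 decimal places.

1.11 sec

Total absorption A = 258.2*0.47 + 11.5*0.33 + 23.3*0.01 + 189.1*0.11 + 189.1*0.06 + 8.2*0.03 + 20.1*0.06
  = 121.354 + 3.795 + 0.233 + 20.801 + 11.346 + 0.246 + 1.206 = 158.981 m² sabins.
Volume V = 12.2 × 15.5 × 5.8 = 1096.78 m³.
RT60 = 0.161 · V / A = 0.161 × 1096.78 / 158.981 = 1.11 s.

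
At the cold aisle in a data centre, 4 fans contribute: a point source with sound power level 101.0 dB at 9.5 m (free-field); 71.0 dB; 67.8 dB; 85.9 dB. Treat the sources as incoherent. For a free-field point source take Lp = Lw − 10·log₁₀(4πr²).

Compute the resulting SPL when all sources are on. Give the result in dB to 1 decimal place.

86.2 dB

Source at 9.5 m: Lp = 101.0 − 10·log₁₀(4π·9.5²) = 101.0 − 10·log₁₀(1134.115) = 70.5 dB.
Sum in the linear (power) domain: Σ 10^(Lᵢ/10) = 10^(70.5/10) + 10^(71.0/10) + 10^(67.8/10) + 10^(85.9/10) = 4.189e+08.
Combined level = 10 log₁₀(4.189e+08) = 86.2 dB.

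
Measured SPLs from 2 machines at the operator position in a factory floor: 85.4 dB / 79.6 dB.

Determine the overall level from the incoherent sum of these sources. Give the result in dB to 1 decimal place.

Σ 10^(Lᵢ/10) = 4.379e+08.
Back to dB: 10·log₁₀ Σ = 86.4 dB.

86.4 dB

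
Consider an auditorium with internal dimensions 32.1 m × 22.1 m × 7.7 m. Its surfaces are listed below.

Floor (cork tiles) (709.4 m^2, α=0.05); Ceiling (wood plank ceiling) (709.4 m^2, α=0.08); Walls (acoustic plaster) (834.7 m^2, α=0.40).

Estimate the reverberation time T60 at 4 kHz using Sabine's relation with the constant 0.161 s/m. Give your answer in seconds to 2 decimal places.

Total absorption A = 709.4·0.05 + 709.4·0.08 + 834.7·0.40
  = 35.470 + 56.752 + 333.880 = 426.102 m^2 sabins.
V = 32.1·22.1·7.7 = 5462.457 m³.
Sabine: RT60 = 0.161 × 5462.457 / 426.102 = 2.06 s.

2.06 s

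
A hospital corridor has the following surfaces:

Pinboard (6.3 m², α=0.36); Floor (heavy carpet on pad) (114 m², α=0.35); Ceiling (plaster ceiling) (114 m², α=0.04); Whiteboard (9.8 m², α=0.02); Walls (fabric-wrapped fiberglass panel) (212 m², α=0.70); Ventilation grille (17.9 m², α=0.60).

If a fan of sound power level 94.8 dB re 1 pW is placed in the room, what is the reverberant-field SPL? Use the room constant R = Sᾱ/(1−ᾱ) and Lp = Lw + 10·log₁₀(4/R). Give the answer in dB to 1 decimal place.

75.2 dB

Σ(Sᵢαᵢ) = 6.3·0.36 + 114·0.35 + 114·0.04 + 9.8·0.02 + 212·0.70 + 17.9·0.60 = 206.064; total area S = 474.0 m².
ᾱ = 0.4347, so room constant R = A/(1−ᾱ) = 364.521 m².
Lp = 94.8 + 10·log₁₀(4/364.521) = 94.8 + (-19.60) = 75.2 dB.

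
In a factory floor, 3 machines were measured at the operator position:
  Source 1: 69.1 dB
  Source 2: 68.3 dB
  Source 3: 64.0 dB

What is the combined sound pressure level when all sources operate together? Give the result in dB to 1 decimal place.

Converting to relative power and adding: 10^(69.1/10) + 10^(68.3/10) + 10^(64.0/10) = 1.74e+07.
Back to dB: 10·log₁₀ Σ = 72.4 dB.

72.4 dB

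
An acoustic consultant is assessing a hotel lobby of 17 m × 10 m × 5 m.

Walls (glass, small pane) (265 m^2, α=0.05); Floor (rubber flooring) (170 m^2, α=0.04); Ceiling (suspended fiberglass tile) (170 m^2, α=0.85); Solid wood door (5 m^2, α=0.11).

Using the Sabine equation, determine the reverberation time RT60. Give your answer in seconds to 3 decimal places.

0.829 s

Total absorption A = 265×0.05 + 170×0.04 + 170×0.85 + 5×0.11
  = 13.250 + 6.800 + 144.500 + 0.550 = 165.100 m^2 sabins.
V = 17·10·5 = 850 m³.
Sabine: RT60 = 0.161 × 850 / 165.100 = 0.829 s.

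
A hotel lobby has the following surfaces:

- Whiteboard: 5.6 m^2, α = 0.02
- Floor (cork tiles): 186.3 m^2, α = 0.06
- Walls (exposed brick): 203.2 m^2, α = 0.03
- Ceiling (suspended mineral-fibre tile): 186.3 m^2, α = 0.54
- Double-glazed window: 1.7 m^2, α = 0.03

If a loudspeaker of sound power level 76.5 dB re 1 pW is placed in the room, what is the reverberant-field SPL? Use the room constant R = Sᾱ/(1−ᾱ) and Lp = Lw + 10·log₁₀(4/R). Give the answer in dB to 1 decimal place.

60.8 dB

A = 118.039 sabins; S = 583.1 m^2.
ᾱ = 118.039/583.1 = 0.2024; R = Sᾱ/(1−ᾱ) = 118.039/(1−0.2024) = 147.993 m^2.
Lp = Lw + 10 log₁₀(4/R) = 76.5 -15.68 = 60.8 dB.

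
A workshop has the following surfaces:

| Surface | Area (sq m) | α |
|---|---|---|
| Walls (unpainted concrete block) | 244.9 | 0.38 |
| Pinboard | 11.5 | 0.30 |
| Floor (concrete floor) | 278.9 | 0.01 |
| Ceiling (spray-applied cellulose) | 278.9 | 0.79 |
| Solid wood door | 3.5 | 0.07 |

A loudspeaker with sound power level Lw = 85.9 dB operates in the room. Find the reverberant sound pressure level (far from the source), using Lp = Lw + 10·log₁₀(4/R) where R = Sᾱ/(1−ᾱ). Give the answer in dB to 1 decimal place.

64.7 dB

Σ(Sᵢαᵢ) = 244.9×0.38 + 11.5×0.30 + 278.9×0.01 + 278.9×0.79 + 3.5×0.07 = 319.877; total area S = 817.7 sq m.
ᾱ = 319.877/817.7 = 0.3912; R = Sᾱ/(1−ᾱ) = 319.877/(1−0.3912) = 525.422 sq m.
Lp = Lw + 10 log₁₀(4/R) = 85.9 -21.18 = 64.7 dB.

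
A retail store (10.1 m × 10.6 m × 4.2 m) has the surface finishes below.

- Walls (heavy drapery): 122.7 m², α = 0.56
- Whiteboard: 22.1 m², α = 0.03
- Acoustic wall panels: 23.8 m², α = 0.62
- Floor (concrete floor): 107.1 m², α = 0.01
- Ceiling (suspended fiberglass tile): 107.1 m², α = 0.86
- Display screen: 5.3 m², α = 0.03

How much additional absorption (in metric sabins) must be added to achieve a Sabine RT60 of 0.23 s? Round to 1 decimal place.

Total absorption A₁ = 122.7·0.56 + 22.1·0.03 + 23.8·0.62 + 107.1·0.01 + 107.1·0.86 + 5.3·0.03
  = 68.712 + 0.663 + 14.756 + 1.071 + 92.106 + 0.159 = 177.467 m² sabins.
For T = 0.23 s, need A₂ = 0.161·V/T = 0.161·449.652/0.23 = 314.756 sabins.
ΔA = A₂ − A₁ = 314.756 − 177.467 = 137.3 sabins.

137.3 sabins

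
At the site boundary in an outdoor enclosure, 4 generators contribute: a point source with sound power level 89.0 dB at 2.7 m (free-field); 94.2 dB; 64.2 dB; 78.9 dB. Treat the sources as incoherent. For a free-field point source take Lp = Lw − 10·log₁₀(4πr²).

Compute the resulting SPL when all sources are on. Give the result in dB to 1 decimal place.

94.3 dB

Source at 2.7 m: Lp = 89.0 − 10·log₁₀(4π·2.7²) = 89.0 − 10·log₁₀(91.609) = 69.4 dB.
Converting to relative power and adding: 10^(69.4/10) + 10^(94.2/10) + 10^(64.2/10) + 10^(78.9/10) = 2.719e+09.
L_total = 10·log₁₀(2.719e+09) = 94.3 dB.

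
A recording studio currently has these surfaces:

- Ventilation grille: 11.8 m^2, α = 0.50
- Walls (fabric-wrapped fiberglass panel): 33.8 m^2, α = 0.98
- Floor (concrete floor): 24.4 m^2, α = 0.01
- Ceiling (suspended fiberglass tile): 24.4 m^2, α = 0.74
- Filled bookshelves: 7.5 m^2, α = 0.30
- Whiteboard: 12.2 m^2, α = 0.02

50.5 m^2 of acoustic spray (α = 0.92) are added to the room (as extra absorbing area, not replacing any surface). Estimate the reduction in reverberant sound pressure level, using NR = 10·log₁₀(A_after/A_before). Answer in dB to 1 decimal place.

2.5 dB

Summing Sᵢαᵢ: 5.900 + 33.124 + 0.244 + 18.056 + 2.250 + 0.244 → A_before = 59.818 sabins.
Added absorption = 50.5 × 0.92 = 46.460 sabins.
New total A_after = 106.278 sabins.
NR = 10·log₁₀(106.278/59.818) = 2.5 dB.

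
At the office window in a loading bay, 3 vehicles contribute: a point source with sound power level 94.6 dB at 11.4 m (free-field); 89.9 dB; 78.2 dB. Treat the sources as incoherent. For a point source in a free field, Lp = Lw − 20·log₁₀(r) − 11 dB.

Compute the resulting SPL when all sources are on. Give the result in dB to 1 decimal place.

90.2 dB

Source at 11.4 m: Lp = 94.6 − 20·log₁₀(11.4) − 11 = 62.5 dB.
Sum in the linear (power) domain: Σ 10^(Lᵢ/10) = 10^(62.5/10) + 10^(89.9/10) + 10^(78.2/10) = 1.045e+09.
Back to dB: 10·log₁₀ Σ = 90.2 dB.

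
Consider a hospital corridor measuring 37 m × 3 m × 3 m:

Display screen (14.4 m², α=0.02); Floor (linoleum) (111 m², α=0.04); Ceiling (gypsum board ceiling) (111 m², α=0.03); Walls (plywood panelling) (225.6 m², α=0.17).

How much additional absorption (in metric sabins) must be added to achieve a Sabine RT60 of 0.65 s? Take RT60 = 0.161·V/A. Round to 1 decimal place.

36.1 sabins

Summing Sᵢαᵢ: 0.288 + 4.440 + 3.330 + 38.352 → A₁ = 46.410 sabins.
For T = 0.65 s, need A₂ = 0.161·V/T = 0.161·333/0.65 = 82.482 sabins.
Shortfall: 82.482 − 46.410 = 36.1 sabins.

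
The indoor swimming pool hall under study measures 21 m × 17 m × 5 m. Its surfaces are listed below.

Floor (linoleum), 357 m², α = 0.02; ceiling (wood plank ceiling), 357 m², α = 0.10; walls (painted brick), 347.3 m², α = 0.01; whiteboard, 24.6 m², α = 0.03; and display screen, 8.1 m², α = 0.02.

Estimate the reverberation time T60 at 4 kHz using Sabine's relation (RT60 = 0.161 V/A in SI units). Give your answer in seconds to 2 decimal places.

6.09 s

Summing Sᵢαᵢ: 7.140 + 35.700 + 3.473 + 0.738 + 0.162 → A = 47.213 sabins.
Room volume: 1785 m³.
RT60 = 0.161 · V / A = 0.161 × 1785 / 47.213 = 6.09 s.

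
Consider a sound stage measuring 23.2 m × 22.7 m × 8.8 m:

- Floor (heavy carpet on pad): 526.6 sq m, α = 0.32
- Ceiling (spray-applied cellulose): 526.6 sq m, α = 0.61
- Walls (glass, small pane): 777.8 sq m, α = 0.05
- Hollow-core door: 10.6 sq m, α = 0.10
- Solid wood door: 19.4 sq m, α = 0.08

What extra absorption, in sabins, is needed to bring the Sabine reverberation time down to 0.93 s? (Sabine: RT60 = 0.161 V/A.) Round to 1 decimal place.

Total absorption A₁ = 526.6*0.32 + 526.6*0.61 + 777.8*0.05 + 10.6*0.10 + 19.4*0.08
  = 168.512 + 321.226 + 38.890 + 1.060 + 1.552 = 531.240 sq m sabins.
Target A₂ = 0.161·4634.432/0.93 = 802.305 sabins (V = 4634.432 m³).
Additional absorption ΔA = 802.305 − 531.240 = 271.1 sabins.

271.1 sabins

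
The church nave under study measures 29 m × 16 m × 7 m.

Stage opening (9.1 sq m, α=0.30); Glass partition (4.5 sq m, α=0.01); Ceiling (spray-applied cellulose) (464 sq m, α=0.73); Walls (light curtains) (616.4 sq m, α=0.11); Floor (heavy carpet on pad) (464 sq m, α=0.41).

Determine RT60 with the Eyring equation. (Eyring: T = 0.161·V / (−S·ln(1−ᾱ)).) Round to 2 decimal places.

S = Σ Sᵢ = 1558.0 sq m.
Absorption A = 9.1×0.30 + 4.5×0.01 + 464×0.73 + 616.4×0.11 + 464×0.41 = 599.539 sabins.
Mean coefficient ᾱ = A/S = 0.3848.
Eyring denominator: −S ln(1−ᾱ) = 756.889.
V = 29 × 16 × 7 = 3248 m³.
RT60 = 0.161 × 3248 / 756.889 = 0.69 s.

0.69 seconds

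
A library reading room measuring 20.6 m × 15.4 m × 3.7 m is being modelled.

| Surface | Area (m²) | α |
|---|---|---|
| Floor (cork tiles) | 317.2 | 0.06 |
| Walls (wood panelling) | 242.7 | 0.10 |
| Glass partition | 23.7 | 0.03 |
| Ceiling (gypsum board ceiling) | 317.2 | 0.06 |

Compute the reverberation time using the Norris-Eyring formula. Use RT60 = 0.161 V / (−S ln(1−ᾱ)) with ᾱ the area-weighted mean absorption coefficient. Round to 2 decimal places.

Total surface area S = 317.2 + 242.7 + 23.7 + 317.2 = 900.8 m².
Absorption A = 317.2·0.06 + 242.7·0.10 + 23.7·0.03 + 317.2·0.06 = 63.045 sabins.
ᾱ = 63.045 / 900.8 = 0.0700.
Eyring denominator: −S ln(1−ᾱ) = 65.372.
V = 20.6 × 15.4 × 3.7 = 1173.788 m³.
T = 0.161·V/[−S·ln(1−ᾱ)] = 0.161·1173.788/65.372 = 2.89 s.

2.89 s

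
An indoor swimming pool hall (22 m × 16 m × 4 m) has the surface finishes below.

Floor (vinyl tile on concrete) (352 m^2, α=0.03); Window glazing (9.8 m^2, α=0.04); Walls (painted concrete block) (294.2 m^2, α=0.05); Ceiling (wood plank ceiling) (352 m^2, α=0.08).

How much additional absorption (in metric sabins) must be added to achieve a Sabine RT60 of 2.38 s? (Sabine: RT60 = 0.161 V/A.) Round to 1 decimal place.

A₁ = Σ Sᵢαᵢ = 352·0.03 + 9.8·0.04 + 294.2·0.05 + 352·0.08 = 53.822 sabins.
V = 1408 m³. Required absorption A₂ = 0.161 × 1408 / 2.38 = 95.247 sabins.
Additional absorption ΔA = 95.247 − 53.822 = 41.4 sabins.

41.4 sabins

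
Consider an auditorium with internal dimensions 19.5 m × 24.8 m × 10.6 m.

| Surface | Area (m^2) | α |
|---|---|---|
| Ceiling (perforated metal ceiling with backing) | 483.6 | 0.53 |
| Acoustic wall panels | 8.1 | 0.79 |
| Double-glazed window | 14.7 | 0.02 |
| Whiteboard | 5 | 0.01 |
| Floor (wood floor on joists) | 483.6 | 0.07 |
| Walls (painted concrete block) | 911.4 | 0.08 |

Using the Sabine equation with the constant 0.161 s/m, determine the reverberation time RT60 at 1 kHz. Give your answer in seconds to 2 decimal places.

Total absorption A = 483.6·0.53 + 8.1·0.79 + 14.7·0.02 + 5·0.01 + 483.6·0.07 + 911.4·0.08
  = 256.308 + 6.399 + 0.294 + 0.050 + 33.852 + 72.912 = 369.815 m^2 sabins.
V = 19.5·24.8·10.6 = 5126.16 m³.
T = 0.161 V/A = 0.161·5126.16/369.815 = 2.23 s.

2.23 s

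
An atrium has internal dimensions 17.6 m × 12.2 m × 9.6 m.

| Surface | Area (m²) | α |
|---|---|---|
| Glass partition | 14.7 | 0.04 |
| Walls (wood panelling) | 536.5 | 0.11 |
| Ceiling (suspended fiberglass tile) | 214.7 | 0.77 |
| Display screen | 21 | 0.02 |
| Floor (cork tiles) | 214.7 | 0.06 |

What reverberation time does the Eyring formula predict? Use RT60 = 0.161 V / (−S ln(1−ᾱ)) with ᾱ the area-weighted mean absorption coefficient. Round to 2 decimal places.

1.22 sec

S = Σ Sᵢ = 1001.6 m².
Σ(Sᵢαᵢ) = 14.7·0.04 + 536.5·0.11 + 214.7·0.77 + 21·0.02 + 214.7·0.06 = 238.224.
ᾱ = 238.224 / 1001.6 = 0.2378.
−S·ln(1−ᾱ) = −1001.6 × ln(1 − 0.2378) = 271.981.
V = 17.6 × 12.2 × 9.6 = 2061.312 m³.
T = 0.161·V/[−S·ln(1−ᾱ)] = 0.161·2061.312/271.981 = 1.22 s.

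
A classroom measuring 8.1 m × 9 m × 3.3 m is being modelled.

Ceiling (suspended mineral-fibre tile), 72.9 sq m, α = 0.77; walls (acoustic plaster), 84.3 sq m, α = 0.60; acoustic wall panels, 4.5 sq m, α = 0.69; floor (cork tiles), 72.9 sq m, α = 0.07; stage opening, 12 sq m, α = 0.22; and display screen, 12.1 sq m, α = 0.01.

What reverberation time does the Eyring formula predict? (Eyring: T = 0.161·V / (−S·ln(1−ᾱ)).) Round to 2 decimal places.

0.25 s

S = Σ Sᵢ = 258.7 sq m.
Σ(Sᵢαᵢ) = 72.9×0.77 + 84.3×0.60 + 4.5×0.69 + 72.9×0.07 + 12×0.22 + 12.1×0.01 = 117.682.
ᾱ = 117.682 / 258.7 = 0.4549.
Eyring denominator: −S ln(1−ᾱ) = 156.976.
V = 8.1 × 9 × 3.3 = 240.57 m³.
T = 0.161·V/[−S·ln(1−ᾱ)] = 0.161·240.57/156.976 = 0.25 s.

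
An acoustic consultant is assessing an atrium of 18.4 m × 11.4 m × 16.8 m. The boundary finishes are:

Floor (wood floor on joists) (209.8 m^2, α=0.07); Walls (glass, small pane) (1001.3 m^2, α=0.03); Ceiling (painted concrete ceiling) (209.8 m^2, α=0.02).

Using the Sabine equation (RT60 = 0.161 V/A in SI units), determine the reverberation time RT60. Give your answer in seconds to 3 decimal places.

11.597 s

A = Σ Sᵢαᵢ = 209.8*0.07 + 1001.3*0.03 + 209.8*0.02 = 48.921 sabins.
V = 18.4·11.4·16.8 = 3523.968 m³.
RT60 = 0.161 · V / A = 0.161 × 3523.968 / 48.921 = 11.597 s.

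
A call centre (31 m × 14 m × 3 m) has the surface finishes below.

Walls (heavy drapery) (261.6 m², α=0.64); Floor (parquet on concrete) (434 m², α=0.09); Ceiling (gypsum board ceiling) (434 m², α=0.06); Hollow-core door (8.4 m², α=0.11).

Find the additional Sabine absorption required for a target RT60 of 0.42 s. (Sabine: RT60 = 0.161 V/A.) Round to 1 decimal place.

Total absorption A₁ = 261.6×0.64 + 434×0.09 + 434×0.06 + 8.4×0.11
  = 167.424 + 39.060 + 26.040 + 0.924 = 233.448 m² sabins.
V = 1302 m³. Required absorption A₂ = 0.161 × 1302 / 0.42 = 499.100 sabins.
Shortfall: 499.100 − 233.448 = 265.7 sabins.

265.7 sabins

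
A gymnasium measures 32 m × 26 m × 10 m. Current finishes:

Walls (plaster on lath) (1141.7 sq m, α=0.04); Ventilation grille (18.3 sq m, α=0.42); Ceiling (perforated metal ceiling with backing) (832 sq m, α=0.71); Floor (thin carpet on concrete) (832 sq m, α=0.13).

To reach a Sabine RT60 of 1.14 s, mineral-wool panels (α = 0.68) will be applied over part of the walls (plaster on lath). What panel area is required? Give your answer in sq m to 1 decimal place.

Equivalent absorption area: A₁ = 1141.7×0.04 + 18.3×0.42 + 832×0.71 + 832×0.13 = 752.234 sq m.
Required A₂ = 0.161·8320/1.14 = 1175.018 sabins.
ΔA needed = 1175.018 − 752.234 = 422.784 sabins.
Net gain per sq m: Δα = 0.68 − 0.04 = 0.64.
Panel area = 422.784 / 0.64 = 660.6 sq m.

660.6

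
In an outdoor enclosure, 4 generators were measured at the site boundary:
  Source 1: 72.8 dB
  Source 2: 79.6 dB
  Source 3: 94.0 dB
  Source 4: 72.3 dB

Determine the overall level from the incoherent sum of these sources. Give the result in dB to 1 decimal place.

94.2 dB

Converting to relative power and adding: 10^(72.8/10) + 10^(79.6/10) + 10^(94.0/10) + 10^(72.3/10) = 2.639e+09.
Combined level = 10 log₁₀(2.639e+09) = 94.2 dB.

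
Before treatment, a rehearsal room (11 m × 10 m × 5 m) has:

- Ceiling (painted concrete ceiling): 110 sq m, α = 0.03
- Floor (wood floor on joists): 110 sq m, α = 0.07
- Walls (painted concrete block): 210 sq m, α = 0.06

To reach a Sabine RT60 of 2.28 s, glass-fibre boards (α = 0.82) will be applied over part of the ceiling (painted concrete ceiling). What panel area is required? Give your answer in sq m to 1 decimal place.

19.3

Total absorption A₁ = 110·0.03 + 110·0.07 + 210·0.06
  = 3.300 + 7.700 + 12.600 = 23.600 sq m sabins.
Required A₂ = 0.161·550/2.28 = 38.838 sabins.
Absorption to add: 38.838 − 23.600 = 15.238 sabins.
Each sq m of panel replacing the ceiling (painted concrete ceiling) adds (0.82 − 0.03) = 0.79 sabins.
Panel area = 15.238 / 0.79 = 19.3 sq m.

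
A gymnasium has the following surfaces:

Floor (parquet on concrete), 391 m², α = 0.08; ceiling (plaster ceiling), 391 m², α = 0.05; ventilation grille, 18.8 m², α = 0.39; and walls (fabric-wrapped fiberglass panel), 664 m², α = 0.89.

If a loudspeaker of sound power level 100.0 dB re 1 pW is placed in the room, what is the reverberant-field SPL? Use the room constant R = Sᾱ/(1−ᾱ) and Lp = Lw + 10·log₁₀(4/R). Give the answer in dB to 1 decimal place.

A = 649.122 sabins; S = 1464.8 m².
ᾱ = 649.122/1464.8 = 0.4431; R = Sᾱ/(1−ᾱ) = 649.122/(1−0.4431) = 1165.599 m².
Lp = 100.0 + 10·log₁₀(4/1165.599) = 100.0 + (-24.64) = 75.4 dB.

75.4 dB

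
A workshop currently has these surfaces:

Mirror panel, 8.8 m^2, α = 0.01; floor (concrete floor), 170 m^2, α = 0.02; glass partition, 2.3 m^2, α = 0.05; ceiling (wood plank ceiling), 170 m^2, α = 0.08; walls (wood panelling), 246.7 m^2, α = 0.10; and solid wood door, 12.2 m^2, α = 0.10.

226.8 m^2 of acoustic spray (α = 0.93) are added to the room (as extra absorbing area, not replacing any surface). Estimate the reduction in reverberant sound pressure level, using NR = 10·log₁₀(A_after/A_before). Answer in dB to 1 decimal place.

7.7 dB

A_before = Σ Sᵢαᵢ = 8.8*0.01 + 170*0.02 + 2.3*0.05 + 170*0.08 + 246.7*0.10 + 12.2*0.10 = 43.093 sabins.
Added absorption = 226.8 × 0.93 = 210.924 sabins.
New total A_after = 254.017 sabins.
Reduction = 10 log₁₀(A_after/A_before) = 10 log₁₀(5.8946) = 7.7 dB.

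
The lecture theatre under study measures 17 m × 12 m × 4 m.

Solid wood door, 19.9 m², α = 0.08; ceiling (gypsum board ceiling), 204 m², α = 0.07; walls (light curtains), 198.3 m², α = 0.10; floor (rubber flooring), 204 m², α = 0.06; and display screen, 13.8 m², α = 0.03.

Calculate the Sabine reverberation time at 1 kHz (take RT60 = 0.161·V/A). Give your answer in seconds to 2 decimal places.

Equivalent absorption area: A = 19.9×0.08 + 204×0.07 + 198.3×0.10 + 204×0.06 + 13.8×0.03 = 48.356 m².
Volume V = 17 × 12 × 4 = 816 m³.
T = 0.161 V/A = 0.161·816/48.356 = 2.72 s.

2.72 sec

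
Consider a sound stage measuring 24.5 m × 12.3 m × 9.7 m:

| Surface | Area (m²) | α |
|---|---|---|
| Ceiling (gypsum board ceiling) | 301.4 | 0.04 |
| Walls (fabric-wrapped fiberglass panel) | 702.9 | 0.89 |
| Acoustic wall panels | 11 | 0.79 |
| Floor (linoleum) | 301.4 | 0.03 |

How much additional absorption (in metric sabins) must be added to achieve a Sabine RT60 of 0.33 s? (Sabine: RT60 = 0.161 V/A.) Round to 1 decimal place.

770.7 sabins

Equivalent absorption area: A₁ = 301.4*0.04 + 702.9*0.89 + 11*0.79 + 301.4*0.03 = 655.369 m².
Target A₂ = 0.161·2923.095/0.33 = 1426.116 sabins (V = 2923.095 m³).
Additional absorption ΔA = 1426.116 − 655.369 = 770.7 sabins.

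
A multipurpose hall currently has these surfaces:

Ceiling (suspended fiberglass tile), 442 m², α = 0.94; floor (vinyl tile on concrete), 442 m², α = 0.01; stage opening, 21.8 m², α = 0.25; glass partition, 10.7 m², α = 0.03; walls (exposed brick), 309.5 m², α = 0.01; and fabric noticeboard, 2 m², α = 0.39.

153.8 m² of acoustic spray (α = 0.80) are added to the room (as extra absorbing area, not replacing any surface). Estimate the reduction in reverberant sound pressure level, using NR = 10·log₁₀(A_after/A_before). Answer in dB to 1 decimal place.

1.1 dB

A_before = Σ Sᵢαᵢ = 442×0.94 + 442×0.01 + 21.8×0.25 + 10.7×0.03 + 309.5×0.01 + 2×0.39 = 429.546 sabins.
Treatment contributes 153.8·0.80 = 123.040 sabins.
New total A_after = 552.586 sabins.
NR = 10·log₁₀(552.586/429.546) = 1.1 dB.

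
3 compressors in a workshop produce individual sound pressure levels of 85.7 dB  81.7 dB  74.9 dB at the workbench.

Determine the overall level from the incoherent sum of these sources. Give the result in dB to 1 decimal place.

87.4 dB

Σ 10^(Lᵢ/10) = 5.503e+08.
Combined level = 10 log₁₀(5.503e+08) = 87.4 dB.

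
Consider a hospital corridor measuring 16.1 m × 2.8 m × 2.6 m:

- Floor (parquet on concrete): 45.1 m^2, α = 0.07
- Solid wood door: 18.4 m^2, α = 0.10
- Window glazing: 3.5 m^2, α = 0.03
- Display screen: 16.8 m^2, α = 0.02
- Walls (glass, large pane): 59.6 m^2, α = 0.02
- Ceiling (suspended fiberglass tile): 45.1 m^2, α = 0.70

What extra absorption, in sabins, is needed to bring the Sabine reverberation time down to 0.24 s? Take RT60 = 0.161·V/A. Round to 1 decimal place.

Equivalent absorption area: A₁ = 45.1·0.07 + 18.4·0.10 + 3.5·0.03 + 16.8·0.02 + 59.6·0.02 + 45.1·0.70 = 38.200 m^2.
V = 117.208 m³. Required absorption A₂ = 0.161 × 117.208 / 0.24 = 78.627 sabins.
Additional absorption ΔA = 78.627 − 38.200 = 40.4 sabins.

40.4 sabins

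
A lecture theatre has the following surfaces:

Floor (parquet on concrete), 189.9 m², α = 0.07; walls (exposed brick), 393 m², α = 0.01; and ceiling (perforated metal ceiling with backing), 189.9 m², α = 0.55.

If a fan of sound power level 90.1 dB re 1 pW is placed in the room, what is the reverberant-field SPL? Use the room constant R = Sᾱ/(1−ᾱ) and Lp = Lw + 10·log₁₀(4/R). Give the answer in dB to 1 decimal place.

Σ(Sᵢαᵢ) = 189.9·0.07 + 393·0.01 + 189.9·0.55 = 121.668; total area S = 772.8 m².
ᾱ = 121.668/772.8 = 0.1574; R = Sᾱ/(1−ᾱ) = 121.668/(1−0.1574) = 144.396 m².
Lp = 90.1 + 10·log₁₀(4/144.396) = 90.1 + (-15.57) = 74.5 dB.

74.5 dB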